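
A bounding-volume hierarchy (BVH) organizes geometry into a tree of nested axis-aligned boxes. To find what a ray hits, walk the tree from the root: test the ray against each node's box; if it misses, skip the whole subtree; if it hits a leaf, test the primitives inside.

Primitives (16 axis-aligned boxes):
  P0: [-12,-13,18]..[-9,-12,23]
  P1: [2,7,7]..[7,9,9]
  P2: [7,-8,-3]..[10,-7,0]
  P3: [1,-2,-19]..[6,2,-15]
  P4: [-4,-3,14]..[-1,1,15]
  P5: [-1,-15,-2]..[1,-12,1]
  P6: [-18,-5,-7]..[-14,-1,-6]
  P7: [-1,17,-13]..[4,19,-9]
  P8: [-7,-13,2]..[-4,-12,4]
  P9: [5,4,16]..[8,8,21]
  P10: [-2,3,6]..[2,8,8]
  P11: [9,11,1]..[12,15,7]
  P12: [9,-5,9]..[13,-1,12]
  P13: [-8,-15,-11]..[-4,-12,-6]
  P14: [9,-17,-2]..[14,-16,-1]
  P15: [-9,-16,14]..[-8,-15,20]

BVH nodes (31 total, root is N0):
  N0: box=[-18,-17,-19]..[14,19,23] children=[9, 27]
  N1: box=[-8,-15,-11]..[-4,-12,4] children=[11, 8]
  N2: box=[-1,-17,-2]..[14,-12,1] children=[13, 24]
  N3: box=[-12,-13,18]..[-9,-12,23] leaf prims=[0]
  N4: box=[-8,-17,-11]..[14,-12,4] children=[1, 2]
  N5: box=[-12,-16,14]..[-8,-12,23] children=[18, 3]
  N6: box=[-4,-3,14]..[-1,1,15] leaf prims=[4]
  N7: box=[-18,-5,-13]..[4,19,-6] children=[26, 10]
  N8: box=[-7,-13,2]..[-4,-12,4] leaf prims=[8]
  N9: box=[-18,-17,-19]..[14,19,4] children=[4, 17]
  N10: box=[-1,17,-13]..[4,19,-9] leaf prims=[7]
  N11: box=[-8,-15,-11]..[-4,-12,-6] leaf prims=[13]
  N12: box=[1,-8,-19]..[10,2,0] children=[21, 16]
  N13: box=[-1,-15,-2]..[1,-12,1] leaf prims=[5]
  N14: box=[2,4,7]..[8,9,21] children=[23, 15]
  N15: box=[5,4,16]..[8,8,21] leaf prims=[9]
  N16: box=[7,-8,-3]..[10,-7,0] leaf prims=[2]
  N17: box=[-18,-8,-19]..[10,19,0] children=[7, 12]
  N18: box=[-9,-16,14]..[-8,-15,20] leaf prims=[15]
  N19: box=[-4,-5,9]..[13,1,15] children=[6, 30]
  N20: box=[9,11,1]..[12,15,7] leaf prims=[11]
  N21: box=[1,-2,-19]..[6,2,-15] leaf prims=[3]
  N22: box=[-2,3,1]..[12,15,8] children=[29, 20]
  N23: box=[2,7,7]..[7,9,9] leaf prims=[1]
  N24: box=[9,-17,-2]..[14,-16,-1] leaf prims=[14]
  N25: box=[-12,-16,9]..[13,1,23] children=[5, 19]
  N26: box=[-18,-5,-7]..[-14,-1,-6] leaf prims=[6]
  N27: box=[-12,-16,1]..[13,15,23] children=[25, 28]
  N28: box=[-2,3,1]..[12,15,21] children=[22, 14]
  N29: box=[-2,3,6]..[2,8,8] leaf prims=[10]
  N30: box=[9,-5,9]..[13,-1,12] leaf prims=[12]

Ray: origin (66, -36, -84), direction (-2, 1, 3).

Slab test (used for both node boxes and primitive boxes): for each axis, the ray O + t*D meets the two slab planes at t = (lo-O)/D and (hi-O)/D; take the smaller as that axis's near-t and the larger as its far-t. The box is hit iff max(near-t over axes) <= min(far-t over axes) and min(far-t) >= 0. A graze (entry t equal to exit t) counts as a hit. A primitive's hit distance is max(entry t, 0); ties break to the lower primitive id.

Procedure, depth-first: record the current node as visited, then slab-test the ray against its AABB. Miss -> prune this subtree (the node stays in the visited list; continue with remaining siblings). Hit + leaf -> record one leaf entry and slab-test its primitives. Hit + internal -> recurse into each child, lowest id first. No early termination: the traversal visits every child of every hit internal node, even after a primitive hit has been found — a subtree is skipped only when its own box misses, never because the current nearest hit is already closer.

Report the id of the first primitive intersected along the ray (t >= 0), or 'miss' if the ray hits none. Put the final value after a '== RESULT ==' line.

Walk:
N0 x:[26,42] y:[19,55] z:[65/3,107/3] -> hit [26,107/3], descend [9, 27]
  N9 x:[26,42] y:[19,55] z:[65/3,88/3] -> hit [26,88/3], descend [4, 17]
    N4 x:[26,37] y:[19,24] z:[73/3,88/3] -> miss, prune
    N17 x:[28,42] y:[28,55] z:[65/3,28] -> hit [28,28], descend [7, 12]
      N7 x:[31,42] y:[31,55] z:[71/3,26] -> miss, prune
      N12 x:[28,65/2] y:[28,38] z:[65/3,28] -> hit [28,28], descend [16, 21]
        N16 x:[28,59/2] y:[28,29] z:[27,28] -> hit [28,28] leaf, test {P2@t=28}
        N21 x:[30,65/2] y:[34,38] z:[65/3,23] -> miss, prune
  N27 x:[53/2,39] y:[20,51] z:[85/3,107/3] -> hit [85/3,107/3], descend [25, 28]
    N25 x:[53/2,39] y:[20,37] z:[31,107/3] -> hit [31,107/3], descend [5, 19]
      N5 x:[37,39] y:[20,24] z:[98/3,107/3] -> miss, prune
      N19 x:[53/2,35] y:[31,37] z:[31,33] -> hit [31,33], descend [6, 30]
        N6 x:[67/2,35] y:[33,37] z:[98/3,33] -> miss, prune
        N30 x:[53/2,57/2] y:[31,35] z:[31,32] -> miss, prune
    N28 x:[27,34] y:[39,51] z:[85/3,35] -> miss, prune

Visited [0, 9, 4, 17, 7, 12, 16, 21, 27, 25, 5, 19, 6, 30, 28]. Tests: 15 box, 1 leaf. Nearest: P2.

== RESULT ==
2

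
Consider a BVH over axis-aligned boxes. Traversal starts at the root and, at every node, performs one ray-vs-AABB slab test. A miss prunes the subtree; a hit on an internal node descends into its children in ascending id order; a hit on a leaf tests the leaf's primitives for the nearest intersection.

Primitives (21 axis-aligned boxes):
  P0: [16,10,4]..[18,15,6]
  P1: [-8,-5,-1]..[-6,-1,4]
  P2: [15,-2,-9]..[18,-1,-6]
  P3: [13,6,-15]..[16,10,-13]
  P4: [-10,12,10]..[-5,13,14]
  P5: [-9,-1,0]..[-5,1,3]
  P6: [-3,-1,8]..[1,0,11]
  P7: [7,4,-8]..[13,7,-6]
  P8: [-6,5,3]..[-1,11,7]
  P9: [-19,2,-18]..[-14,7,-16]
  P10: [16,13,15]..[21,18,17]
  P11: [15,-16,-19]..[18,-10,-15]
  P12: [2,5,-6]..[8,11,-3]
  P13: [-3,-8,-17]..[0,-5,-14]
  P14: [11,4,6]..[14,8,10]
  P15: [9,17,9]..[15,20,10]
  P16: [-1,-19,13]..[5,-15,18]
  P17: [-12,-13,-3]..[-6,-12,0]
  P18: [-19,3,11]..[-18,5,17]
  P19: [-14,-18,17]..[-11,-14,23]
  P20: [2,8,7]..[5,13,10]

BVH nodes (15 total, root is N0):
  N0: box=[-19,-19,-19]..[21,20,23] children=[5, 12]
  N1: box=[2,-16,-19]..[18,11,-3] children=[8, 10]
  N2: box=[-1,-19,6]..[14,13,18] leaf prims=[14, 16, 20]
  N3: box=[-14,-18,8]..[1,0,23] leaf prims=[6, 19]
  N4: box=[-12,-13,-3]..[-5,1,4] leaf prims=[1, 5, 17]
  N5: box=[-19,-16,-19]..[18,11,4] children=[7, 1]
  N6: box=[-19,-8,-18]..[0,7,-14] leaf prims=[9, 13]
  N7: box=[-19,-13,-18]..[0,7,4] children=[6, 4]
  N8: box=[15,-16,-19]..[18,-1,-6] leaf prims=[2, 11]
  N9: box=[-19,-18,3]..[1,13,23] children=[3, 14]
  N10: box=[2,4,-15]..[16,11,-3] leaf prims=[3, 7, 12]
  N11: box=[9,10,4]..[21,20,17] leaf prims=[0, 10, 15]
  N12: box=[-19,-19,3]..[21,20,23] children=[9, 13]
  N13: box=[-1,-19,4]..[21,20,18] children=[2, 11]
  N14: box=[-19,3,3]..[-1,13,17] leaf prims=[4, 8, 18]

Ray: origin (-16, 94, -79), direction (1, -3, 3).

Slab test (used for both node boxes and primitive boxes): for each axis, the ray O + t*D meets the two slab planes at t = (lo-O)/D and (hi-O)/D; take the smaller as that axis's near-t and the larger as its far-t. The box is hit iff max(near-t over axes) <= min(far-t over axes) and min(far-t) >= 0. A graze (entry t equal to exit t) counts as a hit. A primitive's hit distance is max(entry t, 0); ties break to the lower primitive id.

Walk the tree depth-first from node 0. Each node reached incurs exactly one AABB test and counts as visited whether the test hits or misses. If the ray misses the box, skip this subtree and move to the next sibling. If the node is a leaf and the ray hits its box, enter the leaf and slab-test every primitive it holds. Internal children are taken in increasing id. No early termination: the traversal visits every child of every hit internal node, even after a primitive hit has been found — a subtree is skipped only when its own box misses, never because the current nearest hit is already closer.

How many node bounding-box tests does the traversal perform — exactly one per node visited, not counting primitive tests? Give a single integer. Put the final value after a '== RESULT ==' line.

Trace the traversal:
N0 x:[-3,37] y:[74/3,113/3] z:[20,34] -> hit [74/3,34], descend [5, 12]
  N5 x:[-3,34] y:[83/3,110/3] z:[20,83/3] -> hit [83/3,83/3], descend [1, 7]
    N1 x:[18,34] y:[83/3,110/3] z:[20,76/3] -> miss, prune
    N7 x:[-3,16] y:[29,107/3] z:[61/3,83/3] -> miss, prune
  N12 x:[-3,37] y:[74/3,113/3] z:[82/3,34] -> hit [82/3,34], descend [9, 13]
    N9 x:[-3,17] y:[27,112/3] z:[82/3,34] -> miss, prune
    N13 x:[15,37] y:[74/3,113/3] z:[83/3,97/3] -> hit [83/3,97/3], descend [2, 11]
      N2 x:[15,30] y:[27,113/3] z:[85/3,97/3] -> hit [85/3,30] leaf, test {P14@t=86/3, P16(miss), P20(miss)}
      N11 x:[25,37] y:[74/3,28] z:[83/3,32] -> hit [83/3,28] leaf, test {P0(miss), P10(miss), P15(miss)}

9 AABB tests over nodes [0, 5, 1, 7, 12, 9, 13, 2, 11]; 2 leaves entered; closest P14.

== RESULT ==
9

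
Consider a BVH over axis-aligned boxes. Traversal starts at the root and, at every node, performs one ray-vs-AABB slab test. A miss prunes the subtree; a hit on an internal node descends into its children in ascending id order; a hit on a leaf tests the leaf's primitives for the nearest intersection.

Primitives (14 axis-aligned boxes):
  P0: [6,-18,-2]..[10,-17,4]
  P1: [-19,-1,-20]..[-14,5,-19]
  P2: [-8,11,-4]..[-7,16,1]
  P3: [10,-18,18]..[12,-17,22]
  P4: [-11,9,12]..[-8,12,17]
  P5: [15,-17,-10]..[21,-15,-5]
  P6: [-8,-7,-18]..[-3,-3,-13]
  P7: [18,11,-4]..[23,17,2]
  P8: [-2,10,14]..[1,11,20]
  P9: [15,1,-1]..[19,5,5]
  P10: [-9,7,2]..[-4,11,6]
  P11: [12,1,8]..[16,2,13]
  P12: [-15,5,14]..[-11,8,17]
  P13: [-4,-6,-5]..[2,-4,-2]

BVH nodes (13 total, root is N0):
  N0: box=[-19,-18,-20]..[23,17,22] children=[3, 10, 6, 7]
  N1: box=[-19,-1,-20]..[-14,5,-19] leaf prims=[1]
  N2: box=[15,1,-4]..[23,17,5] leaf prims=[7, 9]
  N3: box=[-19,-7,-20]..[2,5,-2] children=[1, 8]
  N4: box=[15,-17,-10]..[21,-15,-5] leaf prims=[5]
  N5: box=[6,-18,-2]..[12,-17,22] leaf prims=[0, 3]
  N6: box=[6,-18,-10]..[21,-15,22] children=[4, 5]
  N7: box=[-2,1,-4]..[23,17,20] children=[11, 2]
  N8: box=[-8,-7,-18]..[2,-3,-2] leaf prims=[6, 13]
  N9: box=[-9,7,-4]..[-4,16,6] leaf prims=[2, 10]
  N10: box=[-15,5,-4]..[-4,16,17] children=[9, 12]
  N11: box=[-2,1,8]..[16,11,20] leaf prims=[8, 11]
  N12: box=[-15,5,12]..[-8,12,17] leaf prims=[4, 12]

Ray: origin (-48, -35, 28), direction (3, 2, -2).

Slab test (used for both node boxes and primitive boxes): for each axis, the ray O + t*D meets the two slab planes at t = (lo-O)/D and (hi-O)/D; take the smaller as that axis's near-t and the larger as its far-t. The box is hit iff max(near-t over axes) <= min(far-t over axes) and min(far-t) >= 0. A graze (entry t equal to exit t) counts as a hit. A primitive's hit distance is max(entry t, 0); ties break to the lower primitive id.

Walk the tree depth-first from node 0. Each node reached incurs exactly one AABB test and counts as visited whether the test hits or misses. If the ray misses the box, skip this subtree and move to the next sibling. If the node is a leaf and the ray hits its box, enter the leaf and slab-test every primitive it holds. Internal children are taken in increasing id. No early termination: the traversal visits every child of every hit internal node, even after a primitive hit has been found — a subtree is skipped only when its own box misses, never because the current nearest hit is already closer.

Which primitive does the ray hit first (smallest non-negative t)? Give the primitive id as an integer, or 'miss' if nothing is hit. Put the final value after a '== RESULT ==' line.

Trace the traversal:
N0 x:[29/3,71/3] y:[17/2,26] z:[3,24] -> hit [29/3,71/3], descend [3, 6, 7, 10]
  N3 x:[29/3,50/3] y:[14,20] z:[15,24] -> hit [15,50/3], descend [1, 8]
    N1 x:[29/3,34/3] y:[17,20] z:[47/2,24] -> miss, prune
    N8 x:[40/3,50/3] y:[14,16] z:[15,23] -> hit [15,16] leaf, test {P6(miss), P13@t=15}
  N6 x:[18,23] y:[17/2,10] z:[3,19] -> miss, prune
  N7 x:[46/3,71/3] y:[18,26] z:[4,16] -> miss, prune
  N10 x:[11,44/3] y:[20,51/2] z:[11/2,16] -> miss, prune

7 AABB tests over nodes [0, 3, 1, 8, 6, 7, 10]; 1 leaf entered; closest P13.

== RESULT ==
13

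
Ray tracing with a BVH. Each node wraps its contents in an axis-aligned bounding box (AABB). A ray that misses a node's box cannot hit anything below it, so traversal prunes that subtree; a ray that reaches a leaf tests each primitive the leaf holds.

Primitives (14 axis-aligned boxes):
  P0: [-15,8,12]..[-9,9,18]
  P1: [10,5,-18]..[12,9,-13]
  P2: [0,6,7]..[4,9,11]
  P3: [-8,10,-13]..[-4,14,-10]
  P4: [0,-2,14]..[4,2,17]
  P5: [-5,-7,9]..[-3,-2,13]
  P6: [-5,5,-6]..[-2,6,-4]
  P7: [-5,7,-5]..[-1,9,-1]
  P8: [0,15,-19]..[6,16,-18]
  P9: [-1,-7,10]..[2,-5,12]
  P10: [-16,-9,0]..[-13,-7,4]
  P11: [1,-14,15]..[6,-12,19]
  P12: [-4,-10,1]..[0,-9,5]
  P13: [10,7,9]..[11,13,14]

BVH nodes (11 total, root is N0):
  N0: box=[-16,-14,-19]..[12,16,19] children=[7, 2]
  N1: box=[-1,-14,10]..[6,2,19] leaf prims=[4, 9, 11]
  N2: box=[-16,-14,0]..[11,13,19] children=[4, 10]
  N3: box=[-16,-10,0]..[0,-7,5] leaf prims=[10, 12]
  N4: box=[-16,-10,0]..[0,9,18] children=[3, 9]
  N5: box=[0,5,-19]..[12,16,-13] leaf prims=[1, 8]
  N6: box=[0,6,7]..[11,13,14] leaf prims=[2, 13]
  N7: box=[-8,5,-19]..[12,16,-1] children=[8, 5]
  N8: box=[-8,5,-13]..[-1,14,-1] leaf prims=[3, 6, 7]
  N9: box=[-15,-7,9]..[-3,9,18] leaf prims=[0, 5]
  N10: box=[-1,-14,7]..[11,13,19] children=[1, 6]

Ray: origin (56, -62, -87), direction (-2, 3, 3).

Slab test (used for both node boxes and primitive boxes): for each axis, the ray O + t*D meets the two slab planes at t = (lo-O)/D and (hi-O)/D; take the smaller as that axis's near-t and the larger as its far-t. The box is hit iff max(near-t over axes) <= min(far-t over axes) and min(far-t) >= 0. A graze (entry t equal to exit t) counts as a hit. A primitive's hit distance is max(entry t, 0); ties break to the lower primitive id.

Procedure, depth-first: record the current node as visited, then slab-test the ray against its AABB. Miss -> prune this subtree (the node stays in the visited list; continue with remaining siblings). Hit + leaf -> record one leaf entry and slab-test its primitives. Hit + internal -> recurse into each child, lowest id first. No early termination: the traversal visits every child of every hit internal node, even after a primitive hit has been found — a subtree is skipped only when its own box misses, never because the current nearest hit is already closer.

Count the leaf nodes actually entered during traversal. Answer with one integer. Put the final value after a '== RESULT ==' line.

Walk:
N0 x:[22,36] y:[16,26] z:[68/3,106/3] -> hit [68/3,26], descend [2, 7]
  N2 x:[45/2,36] y:[16,25] z:[29,106/3] -> miss, prune
  N7 x:[22,32] y:[67/3,26] z:[68/3,86/3] -> hit [68/3,26], descend [5, 8]
    N5 x:[22,28] y:[67/3,26] z:[68/3,74/3] -> hit [68/3,74/3] leaf, test {P1@t=23, P8(miss)}
    N8 x:[57/2,32] y:[67/3,76/3] z:[74/3,86/3] -> miss, prune

5 AABB tests over nodes [0, 2, 7, 5, 8]; 1 leaf entered; closest P1.

== RESULT ==
1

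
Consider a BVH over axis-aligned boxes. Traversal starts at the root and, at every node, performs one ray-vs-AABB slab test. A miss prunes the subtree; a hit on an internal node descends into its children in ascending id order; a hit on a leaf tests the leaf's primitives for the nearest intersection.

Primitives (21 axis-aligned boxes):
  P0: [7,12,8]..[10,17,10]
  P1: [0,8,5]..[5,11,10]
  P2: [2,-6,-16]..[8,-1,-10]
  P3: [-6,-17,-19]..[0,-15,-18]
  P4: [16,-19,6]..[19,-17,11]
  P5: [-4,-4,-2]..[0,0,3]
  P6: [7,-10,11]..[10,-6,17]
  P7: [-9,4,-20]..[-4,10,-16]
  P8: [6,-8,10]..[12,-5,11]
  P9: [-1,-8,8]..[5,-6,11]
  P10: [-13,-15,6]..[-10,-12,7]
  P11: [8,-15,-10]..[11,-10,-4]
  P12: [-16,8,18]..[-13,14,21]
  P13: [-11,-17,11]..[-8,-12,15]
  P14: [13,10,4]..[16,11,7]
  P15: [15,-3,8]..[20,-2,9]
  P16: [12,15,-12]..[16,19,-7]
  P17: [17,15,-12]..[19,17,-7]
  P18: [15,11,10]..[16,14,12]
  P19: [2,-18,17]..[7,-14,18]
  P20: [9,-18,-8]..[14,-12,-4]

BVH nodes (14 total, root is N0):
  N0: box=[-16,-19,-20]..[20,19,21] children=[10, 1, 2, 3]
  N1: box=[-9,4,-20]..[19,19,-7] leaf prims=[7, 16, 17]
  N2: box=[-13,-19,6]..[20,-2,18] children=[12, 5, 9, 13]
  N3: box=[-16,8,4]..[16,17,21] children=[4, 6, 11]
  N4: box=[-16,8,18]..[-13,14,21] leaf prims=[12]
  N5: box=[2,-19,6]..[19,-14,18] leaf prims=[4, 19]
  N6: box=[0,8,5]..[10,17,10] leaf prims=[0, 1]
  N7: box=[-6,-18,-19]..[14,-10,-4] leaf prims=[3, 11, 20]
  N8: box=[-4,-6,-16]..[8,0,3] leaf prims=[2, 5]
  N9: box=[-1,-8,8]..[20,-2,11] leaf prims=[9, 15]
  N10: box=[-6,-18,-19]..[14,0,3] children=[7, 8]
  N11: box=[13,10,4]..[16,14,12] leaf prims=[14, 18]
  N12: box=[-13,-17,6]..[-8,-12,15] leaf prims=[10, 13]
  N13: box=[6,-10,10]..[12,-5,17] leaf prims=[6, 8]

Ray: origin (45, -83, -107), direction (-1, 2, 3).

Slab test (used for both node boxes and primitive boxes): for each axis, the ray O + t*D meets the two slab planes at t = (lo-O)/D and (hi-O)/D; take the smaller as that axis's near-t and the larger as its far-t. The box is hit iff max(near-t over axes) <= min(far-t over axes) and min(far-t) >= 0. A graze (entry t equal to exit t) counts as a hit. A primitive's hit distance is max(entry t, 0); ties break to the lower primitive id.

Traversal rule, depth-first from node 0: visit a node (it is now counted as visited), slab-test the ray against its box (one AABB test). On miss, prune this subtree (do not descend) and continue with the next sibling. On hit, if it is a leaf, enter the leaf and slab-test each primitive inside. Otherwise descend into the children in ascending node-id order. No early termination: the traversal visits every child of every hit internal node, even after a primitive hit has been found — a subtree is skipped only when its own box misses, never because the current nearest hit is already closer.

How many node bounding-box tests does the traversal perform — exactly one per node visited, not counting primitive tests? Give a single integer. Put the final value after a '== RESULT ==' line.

Walk:
N0 x:[25,61] y:[32,51] z:[29,128/3] -> hit [32,128/3], descend [1, 2, 3, 10]
  N1 x:[26,54] y:[87/2,51] z:[29,100/3] -> miss, prune
  N2 x:[25,58] y:[32,81/2] z:[113/3,125/3] -> hit [113/3,81/2], descend [5, 9, 12, 13]
    N5 x:[26,43] y:[32,69/2] z:[113/3,125/3] -> miss, prune
    N9 x:[25,46] y:[75/2,81/2] z:[115/3,118/3] -> hit [115/3,118/3] leaf, test {P9(miss), P15(miss)}
    N12 x:[53,58] y:[33,71/2] z:[113/3,122/3] -> miss, prune
    N13 x:[33,39] y:[73/2,39] z:[39,124/3] -> hit [39,39] leaf, test {P6(miss), P8@t=39}
  N3 x:[29,61] y:[91/2,50] z:[37,128/3] -> miss, prune
  N10 x:[31,51] y:[65/2,83/2] z:[88/3,110/3] -> hit [65/2,110/3], descend [7, 8]
    N7 x:[31,51] y:[65/2,73/2] z:[88/3,103/3] -> hit [65/2,103/3] leaf, test {P3(miss), P11@t=34, P20@t=33}
    N8 x:[37,49] y:[77/2,83/2] z:[91/3,110/3] -> miss, prune

Visited [0, 1, 2, 5, 9, 12, 13, 3, 10, 7, 8]. Tests: 11 box, 3 leaf. Nearest: P20.

== RESULT ==
11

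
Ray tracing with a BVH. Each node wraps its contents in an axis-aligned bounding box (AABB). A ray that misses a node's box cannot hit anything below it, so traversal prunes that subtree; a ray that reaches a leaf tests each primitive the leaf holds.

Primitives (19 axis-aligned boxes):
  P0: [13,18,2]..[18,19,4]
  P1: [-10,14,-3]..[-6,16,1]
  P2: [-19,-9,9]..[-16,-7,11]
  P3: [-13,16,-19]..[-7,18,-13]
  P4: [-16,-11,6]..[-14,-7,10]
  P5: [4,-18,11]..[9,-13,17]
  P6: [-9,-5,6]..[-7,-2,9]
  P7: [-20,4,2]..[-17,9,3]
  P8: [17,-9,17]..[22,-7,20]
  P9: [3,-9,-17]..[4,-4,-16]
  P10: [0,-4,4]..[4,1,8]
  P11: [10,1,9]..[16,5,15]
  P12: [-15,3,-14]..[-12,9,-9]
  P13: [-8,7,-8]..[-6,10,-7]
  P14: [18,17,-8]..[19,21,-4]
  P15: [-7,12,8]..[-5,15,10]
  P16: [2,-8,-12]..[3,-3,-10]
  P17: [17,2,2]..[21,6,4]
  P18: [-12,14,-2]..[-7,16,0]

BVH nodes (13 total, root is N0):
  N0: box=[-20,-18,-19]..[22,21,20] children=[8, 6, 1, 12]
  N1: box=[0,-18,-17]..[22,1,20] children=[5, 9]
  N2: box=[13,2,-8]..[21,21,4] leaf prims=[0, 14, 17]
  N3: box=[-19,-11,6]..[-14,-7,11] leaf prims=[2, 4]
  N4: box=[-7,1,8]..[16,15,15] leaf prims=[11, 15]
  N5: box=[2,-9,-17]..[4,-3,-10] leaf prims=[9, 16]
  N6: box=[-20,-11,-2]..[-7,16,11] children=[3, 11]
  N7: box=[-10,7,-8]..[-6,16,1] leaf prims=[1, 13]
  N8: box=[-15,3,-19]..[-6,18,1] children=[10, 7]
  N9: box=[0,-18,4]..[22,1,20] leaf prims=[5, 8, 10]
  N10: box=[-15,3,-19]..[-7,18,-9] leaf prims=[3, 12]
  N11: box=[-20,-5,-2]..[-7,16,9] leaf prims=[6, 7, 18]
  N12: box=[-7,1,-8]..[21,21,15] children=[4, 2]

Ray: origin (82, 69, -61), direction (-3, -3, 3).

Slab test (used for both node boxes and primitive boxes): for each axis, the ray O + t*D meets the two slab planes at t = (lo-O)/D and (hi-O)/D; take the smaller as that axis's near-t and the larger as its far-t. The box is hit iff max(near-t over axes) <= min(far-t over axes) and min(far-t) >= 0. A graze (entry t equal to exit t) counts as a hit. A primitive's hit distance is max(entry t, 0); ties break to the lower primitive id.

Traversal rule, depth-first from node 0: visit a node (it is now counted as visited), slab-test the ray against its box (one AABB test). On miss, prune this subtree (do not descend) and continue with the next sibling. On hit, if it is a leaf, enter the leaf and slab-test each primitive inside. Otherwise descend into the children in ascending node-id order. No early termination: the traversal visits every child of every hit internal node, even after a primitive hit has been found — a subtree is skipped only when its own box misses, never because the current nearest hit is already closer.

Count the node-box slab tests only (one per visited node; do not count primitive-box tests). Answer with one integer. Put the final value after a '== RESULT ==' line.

Traverse from the root:
N0 x:[20,34] y:[16,29] z:[14,27] -> hit [20,27], descend [1, 6, 8, 12]
  N1 x:[20,82/3] y:[68/3,29] z:[44/3,27] -> hit [68/3,27], descend [5, 9]
    N5 x:[26,80/3] y:[24,26] z:[44/3,17] -> miss, prune
    N9 x:[20,82/3] y:[68/3,29] z:[65/3,27] -> hit [68/3,27] leaf, test {P5(miss), P8(miss), P10(miss)}
  N6 x:[89/3,34] y:[53/3,80/3] z:[59/3,24] -> miss, prune
  N8 x:[88/3,97/3] y:[17,22] z:[14,62/3] -> miss, prune
  N12 x:[61/3,89/3] y:[16,68/3] z:[53/3,76/3] -> hit [61/3,68/3], descend [2, 4]
    N2 x:[61/3,23] y:[16,67/3] z:[53/3,65/3] -> hit [61/3,65/3] leaf, test {P0(miss), P14(miss), P17@t=21}
    N4 x:[22,89/3] y:[18,68/3] z:[23,76/3] -> miss, prune

Summary -> nodes [0, 1, 5, 9, 6, 8, 12, 2, 4]; box-tests=9; leaf-entries=2; first=P17

== RESULT ==
9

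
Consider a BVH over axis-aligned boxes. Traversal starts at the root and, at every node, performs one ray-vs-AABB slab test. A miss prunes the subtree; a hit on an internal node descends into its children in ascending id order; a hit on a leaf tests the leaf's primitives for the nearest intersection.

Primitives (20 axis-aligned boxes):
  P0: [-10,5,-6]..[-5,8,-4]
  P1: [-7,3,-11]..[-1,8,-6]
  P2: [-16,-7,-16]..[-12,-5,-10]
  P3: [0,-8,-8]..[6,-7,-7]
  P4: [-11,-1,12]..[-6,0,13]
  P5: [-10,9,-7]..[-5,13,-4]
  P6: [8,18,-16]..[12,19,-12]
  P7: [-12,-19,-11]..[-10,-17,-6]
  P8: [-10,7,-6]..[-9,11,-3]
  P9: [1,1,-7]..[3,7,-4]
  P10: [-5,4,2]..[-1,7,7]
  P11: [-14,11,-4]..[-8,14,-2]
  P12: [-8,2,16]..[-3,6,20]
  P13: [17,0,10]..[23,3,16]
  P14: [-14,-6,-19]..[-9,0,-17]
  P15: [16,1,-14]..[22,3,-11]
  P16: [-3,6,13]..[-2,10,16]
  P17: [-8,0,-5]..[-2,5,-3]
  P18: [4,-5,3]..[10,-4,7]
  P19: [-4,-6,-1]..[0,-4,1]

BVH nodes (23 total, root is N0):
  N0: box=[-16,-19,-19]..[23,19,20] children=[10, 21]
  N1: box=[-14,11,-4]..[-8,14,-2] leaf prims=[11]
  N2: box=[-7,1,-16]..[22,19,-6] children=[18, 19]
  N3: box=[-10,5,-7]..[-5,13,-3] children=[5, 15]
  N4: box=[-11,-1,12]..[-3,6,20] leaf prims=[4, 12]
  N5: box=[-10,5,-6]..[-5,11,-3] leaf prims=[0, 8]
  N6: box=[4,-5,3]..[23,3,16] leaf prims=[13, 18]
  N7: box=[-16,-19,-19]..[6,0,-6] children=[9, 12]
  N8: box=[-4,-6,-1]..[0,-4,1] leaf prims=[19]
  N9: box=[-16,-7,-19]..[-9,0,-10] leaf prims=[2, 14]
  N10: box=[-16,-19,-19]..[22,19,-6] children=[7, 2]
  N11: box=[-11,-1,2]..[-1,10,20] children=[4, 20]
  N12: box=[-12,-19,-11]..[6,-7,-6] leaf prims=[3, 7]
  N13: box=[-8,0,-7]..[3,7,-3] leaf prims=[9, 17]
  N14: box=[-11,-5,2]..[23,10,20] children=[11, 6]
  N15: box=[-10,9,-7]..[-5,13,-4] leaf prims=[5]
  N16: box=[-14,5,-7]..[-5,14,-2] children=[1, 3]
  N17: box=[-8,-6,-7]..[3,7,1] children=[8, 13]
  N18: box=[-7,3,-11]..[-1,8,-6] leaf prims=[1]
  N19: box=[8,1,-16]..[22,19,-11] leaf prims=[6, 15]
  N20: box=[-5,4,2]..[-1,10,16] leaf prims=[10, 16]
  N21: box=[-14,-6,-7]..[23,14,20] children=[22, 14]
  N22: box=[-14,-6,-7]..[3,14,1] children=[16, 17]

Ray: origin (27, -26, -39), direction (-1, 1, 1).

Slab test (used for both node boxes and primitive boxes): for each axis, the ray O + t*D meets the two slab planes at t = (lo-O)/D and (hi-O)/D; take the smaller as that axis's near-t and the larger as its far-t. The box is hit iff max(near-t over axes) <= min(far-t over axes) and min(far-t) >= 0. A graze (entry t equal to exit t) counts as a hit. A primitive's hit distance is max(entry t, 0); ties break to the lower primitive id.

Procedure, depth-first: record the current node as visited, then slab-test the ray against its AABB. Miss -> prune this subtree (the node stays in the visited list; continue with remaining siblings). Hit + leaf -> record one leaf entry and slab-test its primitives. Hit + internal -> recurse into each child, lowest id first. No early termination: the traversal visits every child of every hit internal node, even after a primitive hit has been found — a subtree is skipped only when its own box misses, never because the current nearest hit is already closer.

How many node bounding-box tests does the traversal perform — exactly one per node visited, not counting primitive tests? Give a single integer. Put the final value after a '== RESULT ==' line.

Trace the traversal:
N0 x:[4,43] y:[7,45] z:[20,59] -> hit [20,43], descend [10, 21]
  N10 x:[5,43] y:[7,45] z:[20,33] -> hit [20,33], descend [2, 7]
    N2 x:[5,34] y:[27,45] z:[23,33] -> hit [27,33], descend [18, 19]
      N18 x:[28,34] y:[29,34] z:[28,33] -> hit [29,33] leaf, test {P1@t=29}
      N19 x:[5,19] y:[27,45] z:[23,28] -> miss, prune
    N7 x:[21,43] y:[7,26] z:[20,33] -> hit [21,26], descend [9, 12]
      N9 x:[36,43] y:[19,26] z:[20,29] -> miss, prune
      N12 x:[21,39] y:[7,19] z:[28,33] -> miss, prune
  N21 x:[4,41] y:[20,40] z:[32,59] -> hit [32,40], descend [14, 22]
    N14 x:[4,38] y:[21,36] z:[41,59] -> miss, prune
    N22 x:[24,41] y:[20,40] z:[32,40] -> hit [32,40], descend [16, 17]
      N16 x:[32,41] y:[31,40] z:[32,37] -> hit [32,37], descend [1, 3]
        N1 x:[35,41] y:[37,40] z:[35,37] -> hit [37,37] leaf, test {P11@t=37}
        N3 x:[32,37] y:[31,39] z:[32,36] -> hit [32,36], descend [5, 15]
          N5 x:[32,37] y:[31,37] z:[33,36] -> hit [33,36] leaf, test {P0@t=33, P8@t=36}
          N15 x:[32,37] y:[35,39] z:[32,35] -> hit [35,35] leaf, test {P5@t=35}
      N17 x:[24,35] y:[20,33] z:[32,40] -> hit [32,33], descend [8, 13]
        N8 x:[27,31] y:[20,22] z:[38,40] -> miss, prune
        N13 x:[24,35] y:[26,33] z:[32,36] -> hit [32,33] leaf, test {P9(miss), P17(miss)}

order=[0, 10, 2, 18, 19, 7, 9, 12, 21, 14, 22, 16, 1, 3, 5, 15, 17, 8, 13]  |boxes|=19  |leaves|=5  hit=P1

== RESULT ==
19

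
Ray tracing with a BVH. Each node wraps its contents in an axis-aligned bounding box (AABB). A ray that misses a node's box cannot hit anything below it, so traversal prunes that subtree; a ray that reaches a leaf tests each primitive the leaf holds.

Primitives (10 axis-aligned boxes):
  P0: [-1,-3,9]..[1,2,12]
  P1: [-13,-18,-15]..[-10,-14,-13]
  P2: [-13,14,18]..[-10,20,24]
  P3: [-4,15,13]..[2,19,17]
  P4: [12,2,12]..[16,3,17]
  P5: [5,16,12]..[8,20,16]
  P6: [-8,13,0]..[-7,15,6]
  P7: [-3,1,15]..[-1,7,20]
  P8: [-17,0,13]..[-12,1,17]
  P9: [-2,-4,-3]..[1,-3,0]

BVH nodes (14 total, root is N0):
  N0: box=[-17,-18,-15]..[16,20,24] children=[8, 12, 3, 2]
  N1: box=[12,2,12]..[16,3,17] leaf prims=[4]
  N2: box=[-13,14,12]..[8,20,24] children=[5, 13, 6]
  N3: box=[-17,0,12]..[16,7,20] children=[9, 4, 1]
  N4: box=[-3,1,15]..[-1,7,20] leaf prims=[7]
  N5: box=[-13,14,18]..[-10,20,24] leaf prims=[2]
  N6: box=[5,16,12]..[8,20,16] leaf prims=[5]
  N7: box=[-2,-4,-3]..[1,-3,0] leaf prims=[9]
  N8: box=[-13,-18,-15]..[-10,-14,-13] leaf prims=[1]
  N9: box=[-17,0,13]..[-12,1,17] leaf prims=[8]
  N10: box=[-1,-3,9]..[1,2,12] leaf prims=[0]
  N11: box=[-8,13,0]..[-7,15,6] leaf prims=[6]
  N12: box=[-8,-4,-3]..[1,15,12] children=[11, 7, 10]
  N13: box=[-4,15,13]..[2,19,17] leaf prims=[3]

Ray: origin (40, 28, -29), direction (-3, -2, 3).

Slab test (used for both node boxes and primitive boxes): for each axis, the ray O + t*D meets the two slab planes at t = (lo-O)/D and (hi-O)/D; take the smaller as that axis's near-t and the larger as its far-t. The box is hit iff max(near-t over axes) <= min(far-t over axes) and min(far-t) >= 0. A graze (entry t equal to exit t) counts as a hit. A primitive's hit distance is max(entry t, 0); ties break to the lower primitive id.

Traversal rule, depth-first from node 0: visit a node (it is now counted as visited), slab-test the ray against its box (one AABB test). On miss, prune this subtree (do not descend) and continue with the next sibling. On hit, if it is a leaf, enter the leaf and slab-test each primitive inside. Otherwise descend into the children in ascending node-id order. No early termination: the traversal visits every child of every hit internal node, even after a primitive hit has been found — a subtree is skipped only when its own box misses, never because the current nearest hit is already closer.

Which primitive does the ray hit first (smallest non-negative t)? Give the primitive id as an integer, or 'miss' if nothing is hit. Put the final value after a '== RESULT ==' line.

Walk:
N0 x:[8,19] y:[4,23] z:[14/3,53/3] -> hit [8,53/3], descend [2, 3, 8, 12]
  N2 x:[32/3,53/3] y:[4,7] z:[41/3,53/3] -> miss, prune
  N3 x:[8,19] y:[21/2,14] z:[41/3,49/3] -> hit [41/3,14], descend [1, 4, 9]
    N1 x:[8,28/3] y:[25/2,13] z:[41/3,46/3] -> miss, prune
    N4 x:[41/3,43/3] y:[21/2,27/2] z:[44/3,49/3] -> miss, prune
    N9 x:[52/3,19] y:[27/2,14] z:[14,46/3] -> miss, prune
  N8 x:[50/3,53/3] y:[21,23] z:[14/3,16/3] -> miss, prune
  N12 x:[13,16] y:[13/2,16] z:[26/3,41/3] -> hit [13,41/3], descend [7, 10, 11]
    N7 x:[13,14] y:[31/2,16] z:[26/3,29/3] -> miss, prune
    N10 x:[13,41/3] y:[13,31/2] z:[38/3,41/3] -> hit [13,41/3] leaf, test {P0@t=13}
    N11 x:[47/3,16] y:[13/2,15/2] z:[29/3,35/3] -> miss, prune

Summary -> nodes [0, 2, 3, 1, 4, 9, 8, 12, 7, 10, 11]; box-tests=11; leaf-entries=1; first=P0

== RESULT ==
0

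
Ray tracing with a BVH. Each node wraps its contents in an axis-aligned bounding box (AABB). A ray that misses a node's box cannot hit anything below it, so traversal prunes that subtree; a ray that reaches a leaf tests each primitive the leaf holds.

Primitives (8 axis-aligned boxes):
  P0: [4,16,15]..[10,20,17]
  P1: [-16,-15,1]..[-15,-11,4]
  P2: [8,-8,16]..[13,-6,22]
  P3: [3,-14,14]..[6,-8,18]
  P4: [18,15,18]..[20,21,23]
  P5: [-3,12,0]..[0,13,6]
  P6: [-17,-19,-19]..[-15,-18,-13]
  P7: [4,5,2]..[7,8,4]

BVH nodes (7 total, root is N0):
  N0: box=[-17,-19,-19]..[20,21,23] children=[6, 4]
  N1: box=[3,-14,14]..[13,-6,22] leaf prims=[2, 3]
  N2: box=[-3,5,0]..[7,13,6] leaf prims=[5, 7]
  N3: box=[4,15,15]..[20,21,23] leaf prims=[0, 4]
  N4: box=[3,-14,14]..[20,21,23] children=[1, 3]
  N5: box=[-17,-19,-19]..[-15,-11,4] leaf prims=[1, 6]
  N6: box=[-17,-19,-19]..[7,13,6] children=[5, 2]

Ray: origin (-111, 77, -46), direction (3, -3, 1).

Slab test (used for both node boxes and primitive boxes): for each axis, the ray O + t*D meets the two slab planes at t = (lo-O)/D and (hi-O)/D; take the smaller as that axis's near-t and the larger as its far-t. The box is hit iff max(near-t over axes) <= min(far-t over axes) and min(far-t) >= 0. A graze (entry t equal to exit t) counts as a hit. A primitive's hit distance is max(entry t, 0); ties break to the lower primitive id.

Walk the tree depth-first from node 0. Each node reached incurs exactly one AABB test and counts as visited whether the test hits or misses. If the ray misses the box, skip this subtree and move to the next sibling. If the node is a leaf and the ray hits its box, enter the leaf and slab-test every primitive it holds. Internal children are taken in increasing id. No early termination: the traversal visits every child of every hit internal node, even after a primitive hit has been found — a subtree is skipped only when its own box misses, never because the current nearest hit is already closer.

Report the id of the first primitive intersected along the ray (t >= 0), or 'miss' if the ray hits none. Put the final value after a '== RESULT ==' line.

Traverse from the root:
N0 x:[94/3,131/3] y:[56/3,32] z:[27,69] -> hit [94/3,32], descend [4, 6]
  N4 x:[38,131/3] y:[56/3,91/3] z:[60,69] -> miss, prune
  N6 x:[94/3,118/3] y:[64/3,32] z:[27,52] -> hit [94/3,32], descend [2, 5]
    N2 x:[36,118/3] y:[64/3,24] z:[46,52] -> miss, prune
    N5 x:[94/3,32] y:[88/3,32] z:[27,50] -> hit [94/3,32] leaf, test {P1(miss), P6@t=95/3}

5 AABB tests over nodes [0, 4, 6, 2, 5]; 1 leaf entered; closest P6.

== RESULT ==
6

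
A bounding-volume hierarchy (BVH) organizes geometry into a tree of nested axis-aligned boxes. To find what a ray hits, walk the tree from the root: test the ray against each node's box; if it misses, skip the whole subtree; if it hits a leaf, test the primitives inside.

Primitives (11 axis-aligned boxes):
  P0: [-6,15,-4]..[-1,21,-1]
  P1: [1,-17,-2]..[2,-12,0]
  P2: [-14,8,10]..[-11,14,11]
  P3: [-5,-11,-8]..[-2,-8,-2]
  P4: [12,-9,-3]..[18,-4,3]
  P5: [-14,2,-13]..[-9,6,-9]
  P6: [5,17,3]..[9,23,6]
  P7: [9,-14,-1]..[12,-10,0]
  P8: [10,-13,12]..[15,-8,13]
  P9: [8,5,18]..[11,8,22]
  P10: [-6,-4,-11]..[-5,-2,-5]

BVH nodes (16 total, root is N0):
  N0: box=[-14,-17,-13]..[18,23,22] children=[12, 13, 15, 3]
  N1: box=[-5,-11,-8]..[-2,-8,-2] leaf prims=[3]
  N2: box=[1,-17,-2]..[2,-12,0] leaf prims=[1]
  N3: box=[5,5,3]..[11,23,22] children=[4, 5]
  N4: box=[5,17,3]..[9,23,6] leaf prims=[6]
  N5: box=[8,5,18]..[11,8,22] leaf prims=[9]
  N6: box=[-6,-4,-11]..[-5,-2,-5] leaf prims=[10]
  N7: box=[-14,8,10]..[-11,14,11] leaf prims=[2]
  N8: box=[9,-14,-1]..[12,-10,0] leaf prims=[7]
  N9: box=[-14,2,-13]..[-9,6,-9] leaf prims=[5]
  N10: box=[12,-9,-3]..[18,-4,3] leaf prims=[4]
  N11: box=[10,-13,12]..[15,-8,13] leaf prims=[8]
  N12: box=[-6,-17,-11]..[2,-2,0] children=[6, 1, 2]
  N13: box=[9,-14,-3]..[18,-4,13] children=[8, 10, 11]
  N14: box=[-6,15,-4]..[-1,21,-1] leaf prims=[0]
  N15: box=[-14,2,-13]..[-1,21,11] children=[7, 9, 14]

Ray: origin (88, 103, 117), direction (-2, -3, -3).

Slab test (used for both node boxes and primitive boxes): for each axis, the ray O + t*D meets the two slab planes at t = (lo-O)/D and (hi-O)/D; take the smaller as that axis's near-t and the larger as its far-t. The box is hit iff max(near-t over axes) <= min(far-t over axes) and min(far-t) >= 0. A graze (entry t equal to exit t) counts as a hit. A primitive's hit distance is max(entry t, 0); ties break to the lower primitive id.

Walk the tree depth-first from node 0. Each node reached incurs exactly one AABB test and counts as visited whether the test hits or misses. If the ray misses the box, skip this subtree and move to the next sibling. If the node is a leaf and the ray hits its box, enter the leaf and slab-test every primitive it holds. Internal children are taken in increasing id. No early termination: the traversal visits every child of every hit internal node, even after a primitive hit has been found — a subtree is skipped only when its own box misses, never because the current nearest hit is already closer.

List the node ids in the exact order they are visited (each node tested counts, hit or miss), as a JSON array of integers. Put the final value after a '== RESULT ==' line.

Trace the traversal:
N0 x:[35,51] y:[80/3,40] z:[95/3,130/3] -> hit [35,40], descend [3, 12, 13, 15]
  N3 x:[77/2,83/2] y:[80/3,98/3] z:[95/3,38] -> miss, prune
  N12 x:[43,47] y:[35,40] z:[39,128/3] -> miss, prune
  N13 x:[35,79/2] y:[107/3,39] z:[104/3,40] -> hit [107/3,39], descend [8, 10, 11]
    N8 x:[38,79/2] y:[113/3,39] z:[39,118/3] -> hit [39,39] leaf, test {P7@t=39}
    N10 x:[35,38] y:[107/3,112/3] z:[38,40] -> miss, prune
    N11 x:[73/2,39] y:[37,116/3] z:[104/3,35] -> miss, prune
  N15 x:[89/2,51] y:[82/3,101/3] z:[106/3,130/3] -> miss, prune

Summary -> nodes [0, 3, 12, 13, 8, 10, 11, 15]; box-tests=8; leaf-entries=1; first=P7

== RESULT ==
[0, 3, 12, 13, 8, 10, 11, 15]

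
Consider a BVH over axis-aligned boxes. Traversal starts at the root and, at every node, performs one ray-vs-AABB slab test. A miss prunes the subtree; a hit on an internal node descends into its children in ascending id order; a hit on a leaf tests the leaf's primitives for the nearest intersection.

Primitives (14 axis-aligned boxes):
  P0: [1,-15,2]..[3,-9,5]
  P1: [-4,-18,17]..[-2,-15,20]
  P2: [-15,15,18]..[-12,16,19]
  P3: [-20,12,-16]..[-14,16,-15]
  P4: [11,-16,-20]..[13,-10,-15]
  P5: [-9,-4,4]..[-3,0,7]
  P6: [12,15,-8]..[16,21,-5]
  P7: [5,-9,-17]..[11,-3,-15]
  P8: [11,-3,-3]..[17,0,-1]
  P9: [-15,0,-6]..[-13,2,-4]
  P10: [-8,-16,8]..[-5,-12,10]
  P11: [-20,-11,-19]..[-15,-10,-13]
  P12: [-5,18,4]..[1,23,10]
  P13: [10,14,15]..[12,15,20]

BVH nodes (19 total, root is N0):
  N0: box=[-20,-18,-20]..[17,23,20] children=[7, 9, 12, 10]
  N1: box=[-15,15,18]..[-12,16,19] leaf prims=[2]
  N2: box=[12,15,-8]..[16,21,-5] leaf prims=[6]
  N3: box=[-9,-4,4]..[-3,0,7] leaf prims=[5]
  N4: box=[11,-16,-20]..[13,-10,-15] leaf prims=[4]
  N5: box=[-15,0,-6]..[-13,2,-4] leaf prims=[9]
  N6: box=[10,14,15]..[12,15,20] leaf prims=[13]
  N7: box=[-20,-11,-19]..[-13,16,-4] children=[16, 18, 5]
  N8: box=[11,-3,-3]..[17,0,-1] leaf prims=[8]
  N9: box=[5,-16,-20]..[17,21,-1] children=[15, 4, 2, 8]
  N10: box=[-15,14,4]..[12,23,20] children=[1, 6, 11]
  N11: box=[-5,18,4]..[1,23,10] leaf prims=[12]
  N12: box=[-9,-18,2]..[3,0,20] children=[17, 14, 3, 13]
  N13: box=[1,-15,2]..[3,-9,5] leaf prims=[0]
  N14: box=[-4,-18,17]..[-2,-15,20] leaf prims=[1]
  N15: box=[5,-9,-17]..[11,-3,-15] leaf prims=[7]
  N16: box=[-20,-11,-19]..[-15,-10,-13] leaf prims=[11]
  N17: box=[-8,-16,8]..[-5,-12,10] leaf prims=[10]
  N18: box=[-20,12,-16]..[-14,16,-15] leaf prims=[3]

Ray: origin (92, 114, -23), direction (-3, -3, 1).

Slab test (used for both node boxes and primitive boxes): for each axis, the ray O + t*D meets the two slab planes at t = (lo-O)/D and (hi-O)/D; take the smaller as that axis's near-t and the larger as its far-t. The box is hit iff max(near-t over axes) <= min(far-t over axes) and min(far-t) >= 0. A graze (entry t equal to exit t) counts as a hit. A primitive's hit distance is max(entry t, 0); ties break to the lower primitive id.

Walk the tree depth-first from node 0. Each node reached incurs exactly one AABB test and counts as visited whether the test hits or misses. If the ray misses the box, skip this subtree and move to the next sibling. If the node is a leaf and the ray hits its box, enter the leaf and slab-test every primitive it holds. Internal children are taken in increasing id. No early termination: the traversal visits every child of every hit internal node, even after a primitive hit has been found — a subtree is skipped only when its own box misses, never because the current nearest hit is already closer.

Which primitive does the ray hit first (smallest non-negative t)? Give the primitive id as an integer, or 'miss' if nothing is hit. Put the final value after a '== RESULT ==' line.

Trace the traversal:
N0 x:[25,112/3] y:[91/3,44] z:[3,43] -> hit [91/3,112/3], descend [7, 9, 10, 12]
  N7 x:[35,112/3] y:[98/3,125/3] z:[4,19] -> miss, prune
  N9 x:[25,29] y:[31,130/3] z:[3,22] -> miss, prune
  N10 x:[80/3,107/3] y:[91/3,100/3] z:[27,43] -> hit [91/3,100/3], descend [1, 6, 11]
    N1 x:[104/3,107/3] y:[98/3,33] z:[41,42] -> miss, prune
    N6 x:[80/3,82/3] y:[33,100/3] z:[38,43] -> miss, prune
    N11 x:[91/3,97/3] y:[91/3,32] z:[27,33] -> hit [91/3,32] leaf, test {P12@t=91/3}
  N12 x:[89/3,101/3] y:[38,44] z:[25,43] -> miss, prune

8 AABB tests over nodes [0, 7, 9, 10, 1, 6, 11, 12]; 1 leaf entered; closest P12.

== RESULT ==
12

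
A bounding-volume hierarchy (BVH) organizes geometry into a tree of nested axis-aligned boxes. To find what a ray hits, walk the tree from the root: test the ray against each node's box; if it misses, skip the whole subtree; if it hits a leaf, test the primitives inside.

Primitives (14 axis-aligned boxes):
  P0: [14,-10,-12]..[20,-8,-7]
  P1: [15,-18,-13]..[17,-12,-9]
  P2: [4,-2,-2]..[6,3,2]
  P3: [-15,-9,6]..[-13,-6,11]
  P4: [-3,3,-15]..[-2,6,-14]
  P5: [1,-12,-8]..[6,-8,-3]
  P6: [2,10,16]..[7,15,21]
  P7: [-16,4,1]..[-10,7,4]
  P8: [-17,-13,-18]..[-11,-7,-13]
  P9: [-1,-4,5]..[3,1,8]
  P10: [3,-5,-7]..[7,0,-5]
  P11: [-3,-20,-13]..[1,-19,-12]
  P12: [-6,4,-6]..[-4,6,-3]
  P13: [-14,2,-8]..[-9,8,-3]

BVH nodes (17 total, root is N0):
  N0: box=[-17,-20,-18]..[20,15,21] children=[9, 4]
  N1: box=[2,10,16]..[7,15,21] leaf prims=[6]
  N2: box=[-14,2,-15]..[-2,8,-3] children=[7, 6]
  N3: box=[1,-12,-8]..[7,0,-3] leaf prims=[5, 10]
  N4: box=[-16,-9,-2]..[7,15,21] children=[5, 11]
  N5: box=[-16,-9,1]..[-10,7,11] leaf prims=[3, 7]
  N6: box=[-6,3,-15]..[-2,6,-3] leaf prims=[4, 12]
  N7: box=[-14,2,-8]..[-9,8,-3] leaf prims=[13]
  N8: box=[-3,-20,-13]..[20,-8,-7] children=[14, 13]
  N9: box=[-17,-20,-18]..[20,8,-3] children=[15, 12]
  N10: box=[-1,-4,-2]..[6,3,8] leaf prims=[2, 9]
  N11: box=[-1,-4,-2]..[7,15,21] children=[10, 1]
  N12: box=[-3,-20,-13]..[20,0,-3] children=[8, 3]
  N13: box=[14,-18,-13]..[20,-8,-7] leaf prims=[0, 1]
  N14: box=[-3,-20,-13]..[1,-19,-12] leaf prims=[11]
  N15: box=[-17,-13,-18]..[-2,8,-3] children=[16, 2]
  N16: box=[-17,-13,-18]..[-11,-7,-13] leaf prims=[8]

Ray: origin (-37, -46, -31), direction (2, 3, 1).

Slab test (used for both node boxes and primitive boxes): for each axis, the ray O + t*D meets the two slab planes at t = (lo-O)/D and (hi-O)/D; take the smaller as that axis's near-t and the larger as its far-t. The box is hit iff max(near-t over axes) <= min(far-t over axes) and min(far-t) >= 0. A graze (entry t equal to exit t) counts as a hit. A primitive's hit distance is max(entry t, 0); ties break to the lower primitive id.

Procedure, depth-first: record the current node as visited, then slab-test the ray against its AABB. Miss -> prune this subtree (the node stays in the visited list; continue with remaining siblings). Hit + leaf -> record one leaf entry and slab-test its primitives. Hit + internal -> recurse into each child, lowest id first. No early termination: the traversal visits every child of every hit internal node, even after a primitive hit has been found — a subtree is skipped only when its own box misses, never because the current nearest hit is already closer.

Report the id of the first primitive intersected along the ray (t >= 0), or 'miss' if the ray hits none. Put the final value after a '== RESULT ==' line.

Walk:
N0 x:[10,57/2] y:[26/3,61/3] z:[13,52] -> hit [13,61/3], descend [4, 9]
  N4 x:[21/2,22] y:[37/3,61/3] z:[29,52] -> miss, prune
  N9 x:[10,57/2] y:[26/3,18] z:[13,28] -> hit [13,18], descend [12, 15]
    N12 x:[17,57/2] y:[26/3,46/3] z:[18,28] -> miss, prune
    N15 x:[10,35/2] y:[11,18] z:[13,28] -> hit [13,35/2], descend [2, 16]
      N2 x:[23/2,35/2] y:[16,18] z:[16,28] -> hit [16,35/2], descend [6, 7]
        N6 x:[31/2,35/2] y:[49/3,52/3] z:[16,28] -> hit [49/3,52/3] leaf, test {P4@t=17, P12(miss)}
        N7 x:[23/2,14] y:[16,18] z:[23,28] -> miss, prune
      N16 x:[10,13] y:[11,13] z:[13,18] -> hit [13,13] leaf, test {P8@t=13}

Visited [0, 4, 9, 12, 15, 2, 6, 7, 16]. Tests: 9 box, 2 leaf. Nearest: P8.

== RESULT ==
8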